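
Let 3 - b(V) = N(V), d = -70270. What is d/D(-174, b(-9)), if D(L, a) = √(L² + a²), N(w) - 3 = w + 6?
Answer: -14054*√3365/2019 ≈ -403.79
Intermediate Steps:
N(w) = 9 + w (N(w) = 3 + (w + 6) = 3 + (6 + w) = 9 + w)
b(V) = -6 - V (b(V) = 3 - (9 + V) = 3 + (-9 - V) = -6 - V)
d/D(-174, b(-9)) = -70270/√((-174)² + (-6 - 1*(-9))²) = -70270/√(30276 + (-6 + 9)²) = -70270/√(30276 + 3²) = -70270/√(30276 + 9) = -70270*√3365/10095 = -14054*√3365/2019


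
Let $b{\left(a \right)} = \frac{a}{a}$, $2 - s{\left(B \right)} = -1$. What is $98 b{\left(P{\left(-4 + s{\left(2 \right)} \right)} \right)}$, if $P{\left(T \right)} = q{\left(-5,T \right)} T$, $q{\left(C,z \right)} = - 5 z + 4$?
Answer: $98$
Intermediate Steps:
$q{\left(C,z \right)} = 4 - 5 z$
$s{\left(B \right)} = 3$ ($s{\left(B \right)} = 2 - -1 = 2 + 1 = 3$)
$P{\left(T \right)} = T \left(4 - 5 T\right)$ ($P{\left(T \right)} = \left(4 - 5 T\right) T = T \left(4 - 5 T\right)$)
$b{\left(a \right)} = 1$
$98 b{\left(P{\left(-4 + s{\left(2 \right)} \right)} \right)} = 98 \cdot 1 = 98$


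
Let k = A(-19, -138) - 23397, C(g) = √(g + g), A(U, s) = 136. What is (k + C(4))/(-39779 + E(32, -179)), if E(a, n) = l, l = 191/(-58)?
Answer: 1349138/2307373 - 116*√2/2307373 ≈ 0.58464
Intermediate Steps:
C(g) = √2*√g (C(g) = √(2*g) = √2*√g)
l = -191/58 (l = 191*(-1/58) = -191/58 ≈ -3.2931)
E(a, n) = -191/58
k = -23261 (k = 136 - 23397 = -23261)
(k + C(4))/(-39779 + E(32, -179)) = (-23261 + √2*√4)/(-39779 - 191/58) = (-23261 + √2*2)/(-2307373/58) = (-23261 + 2*√2)*(-58/2307373) = 1349138/2307373 - 116*√2/2307373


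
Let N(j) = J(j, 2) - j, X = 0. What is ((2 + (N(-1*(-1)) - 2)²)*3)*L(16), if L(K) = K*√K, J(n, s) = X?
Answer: 2112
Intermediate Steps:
J(n, s) = 0
L(K) = K^(3/2)
N(j) = -j (N(j) = 0 - j = -j)
((2 + (N(-1*(-1)) - 2)²)*3)*L(16) = ((2 + (-(-1)*(-1) - 2)²)*3)*16^(3/2) = ((2 + (-1*1 - 2)²)*3)*64 = ((2 + (-1 - 2)²)*3)*64 = ((2 + (-3)²)*3)*64 = ((2 + 9)*3)*64 = (11*3)*64 = 33*64 = 2112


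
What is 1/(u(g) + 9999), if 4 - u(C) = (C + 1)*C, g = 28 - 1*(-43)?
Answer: 1/4891 ≈ 0.00020446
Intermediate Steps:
g = 71 (g = 28 + 43 = 71)
u(C) = 4 - C*(1 + C) (u(C) = 4 - (C + 1)*C = 4 - (1 + C)*C = 4 - C*(1 + C))
1/(u(g) + 9999) = 1/((4 - 1*71 - 1*71²) + 9999) = 1/((4 - 71 - 1*5041) + 9999) = 1/((4 - 71 - 5041) + 9999) = 1/(-5108 + 9999) = 1/4891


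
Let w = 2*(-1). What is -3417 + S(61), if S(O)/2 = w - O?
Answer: -3543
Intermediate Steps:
w = -2
S(O) = -4 - 2*O (S(O) = 2*(-2 - O) = -4 - 2*O)
-3417 + S(61) = -3417 + (-4 - 2*61) = -3417 + (-4 - 122) = -3417 - 126 = -3543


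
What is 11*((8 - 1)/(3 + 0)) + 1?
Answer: 80/3 ≈ 26.667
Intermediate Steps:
11*((8 - 1)/(3 + 0)) + 1 = 11*(7/3) + 1 = 77/3 + 1 = 80/3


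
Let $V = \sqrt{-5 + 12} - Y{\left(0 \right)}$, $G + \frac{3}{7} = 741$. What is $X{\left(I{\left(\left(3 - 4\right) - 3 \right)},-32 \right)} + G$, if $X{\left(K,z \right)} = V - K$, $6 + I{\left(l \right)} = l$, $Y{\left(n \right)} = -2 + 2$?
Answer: $\frac{5254}{7} + \sqrt{7} \approx 753.22$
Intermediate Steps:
$Y{\left(n \right)} = 0$
$I{\left(l \right)} = -6 + l$
$G = \frac{5184}{7}$ ($G = - \frac{3}{7} + 741 = \frac{5184}{7} \approx 740.57$)
$V = \sqrt{7}$ ($V = \sqrt{-5 + 12} - 0 = \sqrt{7} + 0 = \sqrt{7} \approx 2.6458$)
$X{\left(K,z \right)} = \sqrt{7} - K$
$X{\left(I{\left(\left(3 - 4\right) - 3 \right)},-32 \right)} + G = \left(\sqrt{7} - \left(-6 + \left(\left(3 - 4\right) - 3\right)\right)\right) + \frac{5184}{7} = \left(\sqrt{7} - \left(-6 - 4\right)\right) + \frac{5184}{7} = \left(\sqrt{7} - -10\right) + \frac{5184}{7} = \left(\sqrt{7} + 10\right) + \frac{5184}{7} = \left(10 + \sqrt{7}\right) + \frac{5184}{7} = \frac{5254}{7} + \sqrt{7}$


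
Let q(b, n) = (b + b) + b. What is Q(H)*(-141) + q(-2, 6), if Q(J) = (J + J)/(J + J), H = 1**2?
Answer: -147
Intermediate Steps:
q(b, n) = 3*b (q(b, n) = 2*b + b = 3*b)
H = 1
Q(J) = 1 (Q(J) = (2*J)/((2*J)) = (2*J)*(1/(2*J)) = 1)
Q(H)*(-141) + q(-2, 6) = 1*(-141) + 3*(-2) = -141 - 6 = -147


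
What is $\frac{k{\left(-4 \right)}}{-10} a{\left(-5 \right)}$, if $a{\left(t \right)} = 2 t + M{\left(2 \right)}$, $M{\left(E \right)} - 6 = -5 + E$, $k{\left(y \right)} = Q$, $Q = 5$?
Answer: $\frac{7}{2} \approx 3.5$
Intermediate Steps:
$k{\left(y \right)} = 5$
$M{\left(E \right)} = 1 + E$ ($M{\left(E \right)} = 6 + \left(-5 + E\right) = 1 + E$)
$a{\left(t \right)} = 3 + 2 t$ ($a{\left(t \right)} = 2 t + \left(1 + 2\right) = 2 t + 3 = 3 + 2 t$)
$\frac{k{\left(-4 \right)}}{-10} a{\left(-5 \right)} = \frac{5}{-10} \left(3 + 2 \left(-5\right)\right) = 5 \left(- \frac{1}{10}\right) \left(3 - 10\right) = \left(- \frac{1}{2}\right) \left(-7\right) = \frac{7}{2}$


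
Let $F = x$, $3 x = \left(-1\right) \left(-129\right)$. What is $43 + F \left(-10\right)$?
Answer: $-387$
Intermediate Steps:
$x = 43$ ($x = \frac{\left(-1\right) \left(-129\right)}{3} = \frac{1}{3} \cdot 129 = 43$)
$F = 43$
$43 + F \left(-10\right) = 43 + 43 \left(-10\right) = 43 - 430 = -387$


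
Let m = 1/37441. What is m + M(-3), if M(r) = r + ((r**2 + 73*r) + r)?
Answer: -8087255/37441 ≈ -216.00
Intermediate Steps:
M(r) = r**2 + 75*r (M(r) = r + (r**2 + 74*r) = r**2 + 75*r)
m = 1/37441 ≈ 2.6709e-5
m + M(-3) = 1/37441 - 3*(75 - 3) = 1/37441 - 3*72 = 1/37441 - 216 = -8087255/37441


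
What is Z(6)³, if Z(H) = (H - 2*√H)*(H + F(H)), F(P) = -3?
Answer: 17496 - 7128*√6 ≈ 36.037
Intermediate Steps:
Z(H) = (-3 + H)*(H - 2*√H) (Z(H) = (H - 2*√H)*(H - 3) = (H - 2*√H)*(-3 + H) = (-3 + H)*(H - 2*√H))
Z(6)³ = (6² - 3*6 - 12*√6 + 6*√6)³ = (36 - 18 - 12*√6 + 6*√6)³ = (18 - 6*√6)³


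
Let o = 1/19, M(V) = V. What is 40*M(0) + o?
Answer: 1/19 ≈ 0.052632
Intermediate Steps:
o = 1/19 ≈ 0.052632
40*M(0) + o = 40*0 + 1/19 = 0 + 1/19 = 1/19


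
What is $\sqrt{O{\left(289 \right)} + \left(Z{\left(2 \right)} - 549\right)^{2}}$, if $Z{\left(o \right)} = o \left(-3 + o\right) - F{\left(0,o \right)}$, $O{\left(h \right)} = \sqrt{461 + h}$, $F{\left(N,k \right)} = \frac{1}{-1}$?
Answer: $\sqrt{302500 + 5 \sqrt{30}} \approx 550.02$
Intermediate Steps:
$F{\left(N,k \right)} = -1$
$Z{\left(o \right)} = 1 + o \left(-3 + o\right)$ ($Z{\left(o \right)} = o \left(-3 + o\right) - -1 = o \left(-3 + o\right) + 1 = 1 + o \left(-3 + o\right)$)
$\sqrt{O{\left(289 \right)} + \left(Z{\left(2 \right)} - 549\right)^{2}} = \sqrt{\sqrt{461 + 289} + \left(\left(1 + 2^{2} - 6\right) - 549\right)^{2}} = \sqrt{\sqrt{750} + \left(\left(1 + 4 - 6\right) - 549\right)^{2}} = \sqrt{5 \sqrt{30} + \left(-1 - 549\right)^{2}} = \sqrt{5 \sqrt{30} + \left(-550\right)^{2}} = \sqrt{5 \sqrt{30} + 302500} = \sqrt{302500 + 5 \sqrt{30}}$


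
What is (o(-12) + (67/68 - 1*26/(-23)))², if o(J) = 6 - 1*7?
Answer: 3045025/2446096 ≈ 1.2449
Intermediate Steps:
o(J) = -1 (o(J) = 6 - 7 = -1)
(o(-12) + (67/68 - 1*26/(-23)))² = (-1 + (67/68 - 1*26/(-23)))² = (-1 + (67*(1/68) - 26*(-1/23)))² = (-1 + (67/68 + 26/23))² = (-1 + 3309/1564)² = (1745/1564)² = 3045025/2446096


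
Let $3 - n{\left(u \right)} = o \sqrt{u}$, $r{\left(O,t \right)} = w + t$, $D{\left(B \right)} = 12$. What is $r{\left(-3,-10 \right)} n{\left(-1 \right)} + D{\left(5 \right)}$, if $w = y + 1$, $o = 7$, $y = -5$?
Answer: $-30 + 98 i \approx -30.0 + 98.0 i$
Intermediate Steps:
$w = -4$ ($w = -5 + 1 = -4$)
$r{\left(O,t \right)} = -4 + t$
$n{\left(u \right)} = 3 - 7 \sqrt{u}$
$r{\left(-3,-10 \right)} n{\left(-1 \right)} + D{\left(5 \right)} = \left(-4 - 10\right) \left(3 - 7 \sqrt{-1}\right) + 12 = - 14 \left(3 - 7 i\right) + 12 = \left(-42 + 98 i\right) + 12 = -30 + 98 i$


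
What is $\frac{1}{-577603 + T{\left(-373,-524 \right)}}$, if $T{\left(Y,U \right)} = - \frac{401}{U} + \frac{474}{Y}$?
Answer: $- \frac{195452}{112893760359} \approx -1.7313 \cdot 10^{-6}$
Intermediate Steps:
$\frac{1}{-577603 + T{\left(-373,-524 \right)}} = \frac{1}{-577603 + \left(- \frac{401}{-524} + \frac{474}{-373}\right)} = \frac{1}{-577603 + \left(\left(-401\right) \left(- \frac{1}{524}\right) + 474 \left(- \frac{1}{373}\right)\right)} = \frac{1}{-577603 + \left(\frac{401}{524} - \frac{474}{373}\right)} = \frac{1}{-577603 - \frac{98803}{195452}} = \frac{1}{- \frac{112893760359}{195452}} = - \frac{195452}{112893760359}$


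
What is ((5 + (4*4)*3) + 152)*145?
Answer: 29725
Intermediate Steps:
((5 + (4*4)*3) + 152)*145 = ((5 + 16*3) + 152)*145 = ((5 + 48) + 152)*145 = (53 + 152)*145 = 205*145 = 29725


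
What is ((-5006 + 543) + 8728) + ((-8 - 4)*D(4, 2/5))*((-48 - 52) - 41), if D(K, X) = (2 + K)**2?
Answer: 65177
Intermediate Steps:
((-5006 + 543) + 8728) + ((-8 - 4)*D(4, 2/5))*((-48 - 52) - 41) = ((-5006 + 543) + 8728) + ((-8 - 4)*(2 + 4)**2)*((-48 - 52) - 41) = (-4463 + 8728) + (-12*6**2)*(-100 - 41) = 4265 - 12*36*(-141) = 4265 - 432*(-141) = 4265 + 60912 = 65177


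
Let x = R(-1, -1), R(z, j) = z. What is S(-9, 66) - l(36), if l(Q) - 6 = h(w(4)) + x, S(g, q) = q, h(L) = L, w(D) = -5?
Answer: 66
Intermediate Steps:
x = -1
l(Q) = 0 (l(Q) = 6 + (-5 - 1) = 6 - 6 = 0)
S(-9, 66) - l(36) = 66 - 1*0 = 66 + 0 = 66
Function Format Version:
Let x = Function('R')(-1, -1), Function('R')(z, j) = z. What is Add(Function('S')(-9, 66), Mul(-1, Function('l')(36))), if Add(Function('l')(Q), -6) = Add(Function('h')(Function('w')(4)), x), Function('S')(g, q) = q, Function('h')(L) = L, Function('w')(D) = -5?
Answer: 66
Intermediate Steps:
x = -1
Function('l')(Q) = 0 (Function('l')(Q) = Add(6, Add(-5, -1)) = Add(6, -6) = 0)
Add(Function('S')(-9, 66), Mul(-1, Function('l')(36))) = Add(66, Mul(-1, 0)) = Add(66, 0) = 66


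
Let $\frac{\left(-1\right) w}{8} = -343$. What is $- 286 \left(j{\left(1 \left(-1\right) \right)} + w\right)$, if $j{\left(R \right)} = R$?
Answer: $-784498$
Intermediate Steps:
$w = 2744$ ($w = \left(-8\right) \left(-343\right) = 2744$)
$- 286 \left(j{\left(1 \left(-1\right) \right)} + w\right) = - 286 \left(1 \left(-1\right) + 2744\right) = - 286 \left(-1 + 2744\right) = \left(-286\right) 2743 = -784498$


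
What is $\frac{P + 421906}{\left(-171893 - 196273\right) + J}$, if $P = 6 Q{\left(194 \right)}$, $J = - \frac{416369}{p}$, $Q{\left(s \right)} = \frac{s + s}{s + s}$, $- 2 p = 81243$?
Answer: $- \frac{4284674577}{3738759700} \approx -1.146$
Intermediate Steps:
$p = - \frac{81243}{2}$ ($p = \left(- \frac{1}{2}\right) 81243 = - \frac{81243}{2} \approx -40622.0$)
$Q{\left(s \right)} = 1$ ($Q{\left(s \right)} = \frac{2 s}{2 s} = 2 s \frac{1}{2 s} = 1$)
$J = \frac{832738}{81243}$ ($J = - \frac{416369}{- \frac{81243}{2}} = \left(-416369\right) \left(- \frac{2}{81243}\right) = \frac{832738}{81243} \approx 10.25$)
$P = 6$ ($P = 6 \cdot 1 = 6$)
$\frac{P + 421906}{\left(-171893 - 196273\right) + J} = \frac{6 + 421906}{\left(-171893 - 196273\right) + \frac{832738}{81243}} = \frac{421912}{\left(-171893 - 196273\right) + \frac{832738}{81243}} = \frac{421912}{-368166 + \frac{832738}{81243}} = \frac{421912}{- \frac{29910077600}{81243}} = 421912 \left(- \frac{81243}{29910077600}\right) = - \frac{4284674577}{3738759700}$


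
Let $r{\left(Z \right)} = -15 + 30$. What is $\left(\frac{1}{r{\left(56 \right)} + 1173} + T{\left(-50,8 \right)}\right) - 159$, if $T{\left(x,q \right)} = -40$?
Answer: $- \frac{236411}{1188} \approx -199.0$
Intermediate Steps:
$r{\left(Z \right)} = 15$
$\left(\frac{1}{r{\left(56 \right)} + 1173} + T{\left(-50,8 \right)}\right) - 159 = \left(\frac{1}{15 + 1173} - 40\right) - 159 = \left(\frac{1}{1188} - 40\right) - 159 = - \frac{47519}{1188} - 159 = - \frac{236411}{1188}$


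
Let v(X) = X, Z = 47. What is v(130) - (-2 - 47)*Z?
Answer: 2433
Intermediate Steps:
v(130) - (-2 - 47)*Z = 130 - (-2 - 47)*47 = 130 - (-49)*47 = 130 - 1*(-2303) = 130 + 2303 = 2433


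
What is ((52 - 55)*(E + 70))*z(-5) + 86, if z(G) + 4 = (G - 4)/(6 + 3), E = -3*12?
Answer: 596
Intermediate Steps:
E = -36
z(G) = -40/9 + G/9 (z(G) = -4 + (G - 4)/(6 + 3) = -4 + (-4 + G)/9 = -4 + (-4 + G)*(⅑) = -4 + (-4/9 + G/9) = -40/9 + G/9)
((52 - 55)*(E + 70))*z(-5) + 86 = ((52 - 55)*(-36 + 70))*(-40/9 + (⅑)*(-5)) + 86 = (-3*34)*(-40/9 - 5/9) + 86 = -102*(-5) + 86 = 510 + 86 = 596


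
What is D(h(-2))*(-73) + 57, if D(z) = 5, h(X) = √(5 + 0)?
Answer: -308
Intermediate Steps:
h(X) = √5
D(h(-2))*(-73) + 57 = 5*(-73) + 57 = -365 + 57 = -308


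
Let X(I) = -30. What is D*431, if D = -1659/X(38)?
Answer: 238343/10 ≈ 23834.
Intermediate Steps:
D = 553/10 (D = -1659/(-30) = -1659*(-1/30) = 553/10 ≈ 55.300)
D*431 = (553/10)*431 = 238343/10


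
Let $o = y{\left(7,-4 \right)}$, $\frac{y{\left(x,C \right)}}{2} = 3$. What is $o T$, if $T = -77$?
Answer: $-462$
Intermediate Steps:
$y{\left(x,C \right)} = 6$ ($y{\left(x,C \right)} = 2 \cdot 3 = 6$)
$o = 6$
$o T = 6 \left(-77\right) = -462$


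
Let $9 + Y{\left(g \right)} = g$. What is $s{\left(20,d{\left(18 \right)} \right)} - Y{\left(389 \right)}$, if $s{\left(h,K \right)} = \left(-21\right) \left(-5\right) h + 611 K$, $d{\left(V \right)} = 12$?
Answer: $9052$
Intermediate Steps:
$Y{\left(g \right)} = -9 + g$
$s{\left(h,K \right)} = 105 h + 611 K$
$s{\left(20,d{\left(18 \right)} \right)} - Y{\left(389 \right)} = \left(105 \cdot 20 + 611 \cdot 12\right) - \left(-9 + 389\right) = \left(2100 + 7332\right) - 380 = 9432 - 380 = 9052$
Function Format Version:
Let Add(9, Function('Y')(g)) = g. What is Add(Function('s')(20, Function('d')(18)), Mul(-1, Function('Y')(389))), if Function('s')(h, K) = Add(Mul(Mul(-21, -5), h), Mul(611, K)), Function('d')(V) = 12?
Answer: 9052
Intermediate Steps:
Function('Y')(g) = Add(-9, g)
Function('s')(h, K) = Add(Mul(105, h), Mul(611, K))
Add(Function('s')(20, Function('d')(18)), Mul(-1, Function('Y')(389))) = Add(Add(Mul(105, 20), Mul(611, 12)), Mul(-1, Add(-9, 389))) = Add(Add(2100, 7332), Mul(-1, 380)) = Add(9432, -380) = 9052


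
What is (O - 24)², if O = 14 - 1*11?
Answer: 441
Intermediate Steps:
O = 3 (O = 14 - 11 = 3)
(O - 24)² = (3 - 24)² = (-21)² = 441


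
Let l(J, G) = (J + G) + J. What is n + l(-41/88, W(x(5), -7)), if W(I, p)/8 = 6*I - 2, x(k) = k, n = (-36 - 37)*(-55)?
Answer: 186475/44 ≈ 4238.1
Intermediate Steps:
n = 4015 (n = -73*(-55) = 4015)
W(I, p) = -16 + 48*I (W(I, p) = 8*(6*I - 2) = 8*(-2 + 6*I) = -16 + 48*I)
l(J, G) = G + 2*J (l(J, G) = (G + J) + J = G + 2*J)
n + l(-41/88, W(x(5), -7)) = 4015 + ((-16 + 48*5) + 2*(-41/88)) = 4015 + ((-16 + 240) + 2*(-41*1/88)) = 4015 + (224 + 2*(-41/88)) = 4015 + (224 - 41/44) = 4015 + 9815/44 = 186475/44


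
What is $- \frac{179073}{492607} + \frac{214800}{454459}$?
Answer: $\frac{24430647093}{223869684613} \approx 0.10913$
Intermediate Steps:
$- \frac{179073}{492607} + \frac{214800}{454459} = \frac{24430647093}{223869684613}$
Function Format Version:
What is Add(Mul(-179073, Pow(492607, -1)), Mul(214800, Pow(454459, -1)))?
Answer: Rational(24430647093, 223869684613) ≈ 0.10913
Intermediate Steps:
Add(Mul(-179073, Pow(492607, -1)), Mul(214800, Pow(454459, -1))) = Add(Mul(-179073, Rational(1, 492607)), Mul(214800, Rational(1, 454459))) = Add(Rational(-179073, 492607), Rational(214800, 454459)) = Rational(24430647093, 223869684613)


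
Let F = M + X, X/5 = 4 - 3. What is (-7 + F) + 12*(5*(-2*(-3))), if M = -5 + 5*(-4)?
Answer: 333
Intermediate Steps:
X = 5 (X = 5*(4 - 3) = 5*1 = 5)
M = -25 (M = -5 - 20 = -25)
F = -20 (F = -25 + 5 = -20)
(-7 + F) + 12*(5*(-2*(-3))) = (-7 - 20) + 12*(5*(-2*(-3))) = -27 + 12*(5*6) = -27 + 12*30 = -27 + 360 = 333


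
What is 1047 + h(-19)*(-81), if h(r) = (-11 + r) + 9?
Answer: 2748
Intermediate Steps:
h(r) = -2 + r
1047 + h(-19)*(-81) = 1047 + (-2 - 19)*(-81) = 1047 - 21*(-81) = 1047 + 1701 = 2748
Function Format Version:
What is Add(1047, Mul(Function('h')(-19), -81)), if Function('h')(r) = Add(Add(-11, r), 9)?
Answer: 2748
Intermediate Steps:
Function('h')(r) = Add(-2, r)
Add(1047, Mul(Function('h')(-19), -81)) = Add(1047, Mul(Add(-2, -19), -81)) = Add(1047, Mul(-21, -81)) = Add(1047, 1701) = 2748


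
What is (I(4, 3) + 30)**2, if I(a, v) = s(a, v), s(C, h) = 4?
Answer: 1156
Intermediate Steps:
I(a, v) = 4
(I(4, 3) + 30)**2 = (4 + 30)**2 = 34**2 = 1156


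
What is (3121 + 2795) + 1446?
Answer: 7362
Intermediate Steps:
(3121 + 2795) + 1446 = 5916 + 1446 = 7362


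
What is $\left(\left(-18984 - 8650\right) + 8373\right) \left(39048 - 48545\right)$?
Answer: $182921717$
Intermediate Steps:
$\left(\left(-18984 - 8650\right) + 8373\right) \left(39048 - 48545\right) = \left(\left(-18984 - 8650\right) + 8373\right) \left(-9497\right) = \left(-27634 + 8373\right) \left(-9497\right) = \left(-19261\right) \left(-9497\right) = 182921717$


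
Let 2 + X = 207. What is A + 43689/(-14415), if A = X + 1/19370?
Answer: 3759570749/18614570 ≈ 201.97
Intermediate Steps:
X = 205 (X = -2 + 207 = 205)
A = 3970851/19370 (A = 205 + 1/19370 = 3970851/19370 ≈ 205.00)
A + 43689/(-14415) = 3970851/19370 + 43689/(-14415) = 3970851/19370 + 43689*(-1/14415) = 3970851/19370 - 14563/4805 = 3759570749/18614570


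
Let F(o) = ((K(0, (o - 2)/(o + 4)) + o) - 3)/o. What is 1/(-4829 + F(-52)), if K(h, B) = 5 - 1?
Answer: -52/251057 ≈ -0.00020712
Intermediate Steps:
K(h, B) = 4
F(o) = (1 + o)/o (F(o) = ((4 + o) - 3)/o = (1 + o)/o)
1/(-4829 + F(-52)) = 1/(-4829 + (1 - 52)/(-52)) = 1/(-4829 - 1/52*(-51)) = 1/(-4829 + 51/52) = 1/(-251057/52) = -52/251057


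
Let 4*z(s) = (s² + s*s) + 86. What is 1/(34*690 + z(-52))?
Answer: 2/49667 ≈ 4.0268e-5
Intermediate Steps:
z(s) = 43/2 + s²/2 (z(s) = ((s² + s*s) + 86)/4 = ((s² + s²) + 86)/4 = (2*s² + 86)/4 = (86 + 2*s²)/4 = 43/2 + s²/2)
1/(34*690 + z(-52)) = 1/(34*690 + (43/2 + (½)*(-52)²)) = 1/(23460 + (43/2 + (½)*2704)) = 1/(23460 + (43/2 + 1352)) = 1/(23460 + 2747/2) = 1/(49667/2) = 2/49667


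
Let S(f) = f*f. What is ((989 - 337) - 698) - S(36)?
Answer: -1342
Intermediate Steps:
S(f) = f**2
((989 - 337) - 698) - S(36) = ((989 - 337) - 698) - 1*36**2 = (652 - 698) - 1*1296 = -46 - 1296 = -1342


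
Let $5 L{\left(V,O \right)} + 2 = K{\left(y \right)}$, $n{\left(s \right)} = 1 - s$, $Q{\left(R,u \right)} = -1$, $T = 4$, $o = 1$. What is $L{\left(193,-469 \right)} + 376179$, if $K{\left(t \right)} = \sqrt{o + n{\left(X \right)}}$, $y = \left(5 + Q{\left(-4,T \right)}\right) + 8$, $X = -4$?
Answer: $\frac{1880893}{5} + \frac{\sqrt{6}}{5} \approx 3.7618 \cdot 10^{5}$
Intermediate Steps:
$y = 12$ ($y = \left(5 - 1\right) + 8 = 4 + 8 = 12$)
$K{\left(t \right)} = \sqrt{6}$ ($K{\left(t \right)} = \sqrt{1 + \left(1 - -4\right)} = \sqrt{1 + \left(1 + 4\right)} = \sqrt{1 + 5} = \sqrt{6}$)
$L{\left(V,O \right)} = - \frac{2}{5} + \frac{\sqrt{6}}{5}$
$L{\left(193,-469 \right)} + 376179 = \left(- \frac{2}{5} + \frac{\sqrt{6}}{5}\right) + 376179 = \frac{1880893}{5} + \frac{\sqrt{6}}{5}$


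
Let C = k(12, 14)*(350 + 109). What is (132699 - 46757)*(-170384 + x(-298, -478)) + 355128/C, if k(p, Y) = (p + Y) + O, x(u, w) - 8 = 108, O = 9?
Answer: -78360638383504/5355 ≈ -1.4633e+10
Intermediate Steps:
x(u, w) = 116 (x(u, w) = 8 + 108 = 116)
k(p, Y) = 9 + Y + p (k(p, Y) = (p + Y) + 9 = (Y + p) + 9 = 9 + Y + p)
C = 16065 (C = (9 + 14 + 12)*(350 + 109) = 35*459 = 16065)
(132699 - 46757)*(-170384 + x(-298, -478)) + 355128/C = (132699 - 46757)*(-170384 + 116) + 355128/16065 = 85942*(-170268) + 355128*(1/16065) = -14633172456 + 118376/5355 = -78360638383504/5355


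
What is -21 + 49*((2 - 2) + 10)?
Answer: 469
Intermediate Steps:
-21 + 49*((2 - 2) + 10) = -21 + 49*(0 + 10) = -21 + 49*10 = -21 + 490 = 469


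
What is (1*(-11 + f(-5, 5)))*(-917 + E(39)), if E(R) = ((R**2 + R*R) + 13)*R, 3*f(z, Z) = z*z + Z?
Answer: -118228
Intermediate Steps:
f(z, Z) = Z/3 + z**2/3 (f(z, Z) = (z*z + Z)/3 = (z**2 + Z)/3 = (Z + z**2)/3 = Z/3 + z**2/3)
E(R) = R*(13 + 2*R**2) (E(R) = ((R**2 + R**2) + 13)*R = (2*R**2 + 13)*R = (13 + 2*R**2)*R = R*(13 + 2*R**2))
(1*(-11 + f(-5, 5)))*(-917 + E(39)) = (1*(-11 + ((1/3)*5 + (1/3)*(-5)**2)))*(-917 + 39*(13 + 2*39**2)) = (1*(-11 + (5/3 + (1/3)*25)))*(-917 + 39*(13 + 2*1521)) = (1*(-11 + (5/3 + 25/3)))*(-917 + 39*(13 + 3042)) = (1*(-11 + 10))*(-917 + 39*3055) = (1*(-1))*(-917 + 119145) = -1*118228 = -118228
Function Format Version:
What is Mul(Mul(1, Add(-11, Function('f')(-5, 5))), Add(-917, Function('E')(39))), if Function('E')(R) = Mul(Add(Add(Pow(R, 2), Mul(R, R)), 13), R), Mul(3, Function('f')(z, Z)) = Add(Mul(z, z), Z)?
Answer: -118228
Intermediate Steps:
Function('f')(z, Z) = Add(Mul(Rational(1, 3), Z), Mul(Rational(1, 3), Pow(z, 2))) (Function('f')(z, Z) = Mul(Rational(1, 3), Add(Mul(z, z), Z)) = Mul(Rational(1, 3), Add(Pow(z, 2), Z)) = Mul(Rational(1, 3), Add(Z, Pow(z, 2))) = Add(Mul(Rational(1, 3), Z), Mul(Rational(1, 3), Pow(z, 2))))
Function('E')(R) = Mul(R, Add(13, Mul(2, Pow(R, 2)))) (Function('E')(R) = Mul(Add(Add(Pow(R, 2), Pow(R, 2)), 13), R) = Mul(Add(Mul(2, Pow(R, 2)), 13), R) = Mul(Add(13, Mul(2, Pow(R, 2))), R) = Mul(R, Add(13, Mul(2, Pow(R, 2)))))
Mul(Mul(1, Add(-11, Function('f')(-5, 5))), Add(-917, Function('E')(39))) = Mul(Mul(1, Add(-11, Add(Mul(Rational(1, 3), 5), Mul(Rational(1, 3), Pow(-5, 2))))), Add(-917, Mul(39, Add(13, Mul(2, Pow(39, 2)))))) = Mul(Mul(1, Add(-11, Add(Rational(5, 3), Mul(Rational(1, 3), 25)))), Add(-917, Mul(39, Add(13, Mul(2, 1521))))) = Mul(Mul(1, Add(-11, Add(Rational(5, 3), Rational(25, 3)))), Add(-917, Mul(39, Add(13, 3042)))) = Mul(Mul(1, Add(-11, 10)), Add(-917, Mul(39, 3055))) = Mul(Mul(1, -1), Add(-917, 119145)) = Mul(-1, 118228) = -118228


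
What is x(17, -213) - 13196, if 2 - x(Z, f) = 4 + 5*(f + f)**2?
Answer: -920578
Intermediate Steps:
x(Z, f) = -2 - 20*f**2 (x(Z, f) = 2 - (4 + 5*(f + f)**2) = 2 - (4 + 5*(2*f)**2) = 2 - (4 + 5*(4*f**2)) = 2 - (4 + 20*f**2) = 2 + (-4 - 20*f**2) = -2 - 20*f**2)
x(17, -213) - 13196 = (-2 - 20*(-213)**2) - 13196 = (-2 - 20*45369) - 13196 = (-2 - 907380) - 13196 = -907382 - 13196 = -920578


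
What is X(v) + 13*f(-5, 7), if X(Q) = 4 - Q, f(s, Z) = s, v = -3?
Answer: -58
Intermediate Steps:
X(v) + 13*f(-5, 7) = (4 - 1*(-3)) + 13*(-5) = (4 + 3) - 65 = 7 - 65 = -58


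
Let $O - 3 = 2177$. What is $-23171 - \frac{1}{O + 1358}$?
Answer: $- \frac{81978999}{3538} \approx -23171.0$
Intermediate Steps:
$O = 2180$ ($O = 3 + 2177 = 2180$)
$-23171 - \frac{1}{O + 1358} = -23171 - \frac{1}{2180 + 1358} = -23171 - \frac{1}{3538} = - \frac{81978999}{3538}$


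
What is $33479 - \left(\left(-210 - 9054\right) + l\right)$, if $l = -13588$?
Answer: $56331$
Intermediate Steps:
$33479 - \left(\left(-210 - 9054\right) + l\right) = 33479 - \left(\left(-210 - 9054\right) - 13588\right) = 33479 - \left(-9264 - 13588\right) = 33479 - -22852 = 33479 + 22852 = 56331$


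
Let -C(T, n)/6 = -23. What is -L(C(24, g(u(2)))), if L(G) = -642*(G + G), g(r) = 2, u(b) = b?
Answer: 177192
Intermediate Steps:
C(T, n) = 138 (C(T, n) = -6*(-23) = 138)
L(G) = -1284*G
-L(C(24, g(u(2)))) = -(-1284)*138 = -1*(-177192) = 177192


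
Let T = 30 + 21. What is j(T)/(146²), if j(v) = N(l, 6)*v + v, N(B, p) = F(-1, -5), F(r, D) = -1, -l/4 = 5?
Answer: 0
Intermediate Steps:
l = -20 (l = -4*5 = -20)
N(B, p) = -1
T = 51
j(v) = 0 (j(v) = -v + v = 0)
j(T)/(146²) = 0/(146²) = 0/21316 = 0*(1/21316) = 0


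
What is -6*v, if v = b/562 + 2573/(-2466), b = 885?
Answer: -368192/115491 ≈ -3.1881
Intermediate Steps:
v = 184096/346473 (v = 885/562 + 2573/(-2466) = 885*(1/562) + 2573*(-1/2466) = 885/562 - 2573/2466 = 184096/346473 ≈ 0.53134)
-6*v = -6*184096/346473 = -368192/115491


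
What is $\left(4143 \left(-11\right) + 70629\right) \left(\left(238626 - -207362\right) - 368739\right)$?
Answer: $1935550944$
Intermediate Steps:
$\left(4143 \left(-11\right) + 70629\right) \left(\left(238626 - -207362\right) - 368739\right) = \left(-45573 + 70629\right) \left(\left(238626 + 207362\right) - 368739\right) = 25056 \left(445988 - 368739\right) = 25056 \cdot 77249 = 1935550944$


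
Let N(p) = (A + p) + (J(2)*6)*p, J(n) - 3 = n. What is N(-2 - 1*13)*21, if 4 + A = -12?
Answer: -10101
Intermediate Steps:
J(n) = 3 + n
A = -16 (A = -4 - 12 = -16)
N(p) = -16 + 31*p (N(p) = (-16 + p) + ((3 + 2)*6)*p = (-16 + p) + (5*6)*p = (-16 + p) + 30*p = -16 + 31*p)
N(-2 - 1*13)*21 = (-16 + 31*(-2 - 1*13))*21 = (-16 + 31*(-2 - 13))*21 = (-16 + 31*(-15))*21 = (-16 - 465)*21 = -481*21 = -10101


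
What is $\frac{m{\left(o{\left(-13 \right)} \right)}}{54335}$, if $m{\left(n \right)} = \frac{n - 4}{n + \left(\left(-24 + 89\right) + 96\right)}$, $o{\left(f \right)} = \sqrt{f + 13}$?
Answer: $- \frac{4}{8747935} \approx -4.5725 \cdot 10^{-7}$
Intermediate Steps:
$o{\left(f \right)} = \sqrt{13 + f}$
$m{\left(n \right)} = \frac{-4 + n}{161 + n}$ ($m{\left(n \right)} = \frac{-4 + n}{n + \left(65 + 96\right)} = \frac{-4 + n}{n + 161} = \frac{-4 + n}{161 + n}$)
$\frac{m{\left(o{\left(-13 \right)} \right)}}{54335} = \frac{\frac{1}{161 + \sqrt{13 - 13}} \left(-4 + \sqrt{13 - 13}\right)}{54335} = \frac{-4 + \sqrt{0}}{161 + \sqrt{0}} \cdot \frac{1}{54335} = \frac{-4 + 0}{161 + 0} \cdot \frac{1}{54335} = \frac{1}{161} \left(-4\right) \frac{1}{54335} = \left(- \frac{4}{161}\right) \frac{1}{54335} = - \frac{4}{8747935}$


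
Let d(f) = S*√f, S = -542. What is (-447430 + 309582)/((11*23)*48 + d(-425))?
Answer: -418506528/68081609 - 93392020*I*√17/68081609 ≈ -6.1471 - 5.6559*I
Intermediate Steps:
d(f) = -542*√f
(-447430 + 309582)/((11*23)*48 + d(-425)) = (-447430 + 309582)/((11*23)*48 - 2710*I*√17) = -137848/(253*48 - 2710*I*√17) = -137848/(12144 - 2710*I*√17)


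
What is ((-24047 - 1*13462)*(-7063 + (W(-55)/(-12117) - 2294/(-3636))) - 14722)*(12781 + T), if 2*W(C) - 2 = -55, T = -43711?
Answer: -3342233378936779870/407939 ≈ -8.1930e+12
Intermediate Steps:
W(C) = -53/2 (W(C) = 1 + (1/2)*(-55) = 1 - 55/2 = -53/2)
((-24047 - 1*13462)*(-7063 + (W(-55)/(-12117) - 2294/(-3636))) - 14722)*(12781 + T) = ((-24047 - 1*13462)*(-7063 + (-53/2/(-12117) - 2294/(-3636))) - 14722)*(12781 - 43711) = ((-24047 - 13462)*(-7063 + (-53/2*(-1/12117) - 2294*(-1/3636))) - 14722)*(-30930) = (-37509*(-7063 + (53/24234 + 1147/1818)) - 14722)*(-30930) = (-37509*(-7063 + 2324396/3671451) - 14722)*(-30930) = (-37509*(-25929134017/3671451) - 14722)*(-30930) = (324191962614551/1223817 - 14722)*(-30930) = (324173945580677/1223817)*(-30930) = -3342233378936779870/407939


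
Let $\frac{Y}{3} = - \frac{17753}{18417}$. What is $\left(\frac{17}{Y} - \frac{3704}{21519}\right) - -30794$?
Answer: $\frac{11761821950249}{382026807} \approx 30788.0$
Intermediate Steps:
$Y = - \frac{17753}{6139}$ ($Y = 3 \left(- \frac{17753}{18417}\right) = - \frac{17753}{6139} \approx -2.8918$)
$\left(\frac{17}{Y} - \frac{3704}{21519}\right) - -30794 = \left(\frac{17}{- \frac{17753}{6139}} - \frac{3704}{21519}\right) - -30794 = \left(17 \left(- \frac{6139}{17753}\right) - \frac{3704}{21519}\right) + 30794 = \left(- \frac{104363}{17753} - \frac{3704}{21519}\right) + 30794 = - \frac{2311544509}{382026807} + 30794 = \frac{11761821950249}{382026807}$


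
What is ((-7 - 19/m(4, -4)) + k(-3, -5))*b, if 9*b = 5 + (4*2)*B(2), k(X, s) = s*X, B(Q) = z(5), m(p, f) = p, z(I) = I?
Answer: 65/4 ≈ 16.250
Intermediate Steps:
B(Q) = 5
k(X, s) = X*s
b = 5 (b = (5 + (4*2)*5)/9 = (5 + 8*5)/9 = (5 + 40)/9 = (⅑)*45 = 5)
((-7 - 19/m(4, -4)) + k(-3, -5))*b = ((-7 - 19/4) - 3*(-5))*5 = ((-7 - 19*¼) + 15)*5 = ((-7 - 19/4) + 15)*5 = (-47/4 + 15)*5 = (13/4)*5 = 65/4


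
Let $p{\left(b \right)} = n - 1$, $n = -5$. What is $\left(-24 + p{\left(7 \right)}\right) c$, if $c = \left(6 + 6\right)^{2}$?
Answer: $-4320$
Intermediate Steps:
$p{\left(b \right)} = -6$ ($p{\left(b \right)} = -5 - 1 = -6$)
$c = 144$ ($c = 12^{2} = 144$)
$\left(-24 + p{\left(7 \right)}\right) c = \left(-24 - 6\right) 144 = \left(-30\right) 144 = -4320$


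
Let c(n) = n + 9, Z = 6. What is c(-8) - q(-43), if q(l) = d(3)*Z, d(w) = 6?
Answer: -35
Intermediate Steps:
c(n) = 9 + n
q(l) = 36 (q(l) = 6*6 = 36)
c(-8) - q(-43) = (9 - 8) - 1*36 = 1 - 36 = -35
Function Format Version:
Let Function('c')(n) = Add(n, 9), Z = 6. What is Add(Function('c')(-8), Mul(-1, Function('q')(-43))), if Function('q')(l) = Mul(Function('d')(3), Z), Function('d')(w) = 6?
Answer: -35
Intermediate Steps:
Function('c')(n) = Add(9, n)
Function('q')(l) = 36 (Function('q')(l) = Mul(6, 6) = 36)
Add(Function('c')(-8), Mul(-1, Function('q')(-43))) = Add(Add(9, -8), Mul(-1, 36)) = Add(1, -36) = -35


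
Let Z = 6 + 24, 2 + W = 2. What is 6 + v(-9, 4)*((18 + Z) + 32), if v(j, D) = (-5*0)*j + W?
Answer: 6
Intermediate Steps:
W = 0 (W = -2 + 2 = 0)
Z = 30
v(j, D) = 0 (v(j, D) = (-5*0)*j + 0 = 0*j + 0 = 0 + 0 = 0)
6 + v(-9, 4)*((18 + Z) + 32) = 6 + 0*((18 + 30) + 32) = 6 + 0*(48 + 32) = 6 + 0*80 = 6 + 0 = 6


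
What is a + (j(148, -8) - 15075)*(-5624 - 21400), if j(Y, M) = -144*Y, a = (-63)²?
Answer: 983326257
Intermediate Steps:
a = 3969
a + (j(148, -8) - 15075)*(-5624 - 21400) = 3969 + (-144*148 - 15075)*(-5624 - 21400) = 3969 + (-21312 - 15075)*(-27024) = 3969 - 36387*(-27024) = 3969 + 983322288 = 983326257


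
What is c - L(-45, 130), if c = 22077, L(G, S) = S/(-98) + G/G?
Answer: 1081789/49 ≈ 22077.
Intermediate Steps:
L(G, S) = 1 - S/98 (L(G, S) = S*(-1/98) + 1 = -S/98 + 1 = 1 - S/98)
c - L(-45, 130) = 22077 - (1 - 1/98*130) = 22077 - (1 - 65/49) = 22077 - 1*(-16/49) = 22077 + 16/49 = 1081789/49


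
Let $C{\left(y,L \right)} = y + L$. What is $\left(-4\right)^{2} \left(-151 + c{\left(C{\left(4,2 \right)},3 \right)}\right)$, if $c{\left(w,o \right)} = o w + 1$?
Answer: $-2112$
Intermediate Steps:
$C{\left(y,L \right)} = L + y$
$c{\left(w,o \right)} = 1 + o w$
$\left(-4\right)^{2} \left(-151 + c{\left(C{\left(4,2 \right)},3 \right)}\right) = \left(-4\right)^{2} \left(-151 + \left(1 + 3 \left(2 + 4\right)\right)\right) = 16 \left(-151 + \left(1 + 3 \cdot 6\right)\right) = 16 \left(-151 + \left(1 + 18\right)\right) = 16 \left(-151 + 19\right) = 16 \left(-132\right) = -2112$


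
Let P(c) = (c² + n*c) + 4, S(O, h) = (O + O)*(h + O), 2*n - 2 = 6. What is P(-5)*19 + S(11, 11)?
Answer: 655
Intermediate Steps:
n = 4 (n = 1 + (½)*6 = 1 + 3 = 4)
S(O, h) = 2*O*(O + h) (S(O, h) = (2*O)*(O + h) = 2*O*(O + h))
P(c) = 4 + c² + 4*c (P(c) = (c² + 4*c) + 4 = 4 + c² + 4*c)
P(-5)*19 + S(11, 11) = (4 + (-5)² + 4*(-5))*19 + 2*11*(11 + 11) = (4 + 25 - 20)*19 + 2*11*22 = 9*19 + 484 = 171 + 484 = 655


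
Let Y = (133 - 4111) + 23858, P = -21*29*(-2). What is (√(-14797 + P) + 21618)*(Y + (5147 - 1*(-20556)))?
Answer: 985413294 + 45583*I*√13579 ≈ 9.8541e+8 + 5.3117e+6*I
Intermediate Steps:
P = 1218 (P = -609*(-2) = 1218)
Y = 19880 (Y = -3978 + 23858 = 19880)
(√(-14797 + P) + 21618)*(Y + (5147 - 1*(-20556))) = (√(-14797 + 1218) + 21618)*(19880 + (5147 - 1*(-20556))) = (√(-13579) + 21618)*(19880 + (5147 + 20556)) = (I*√13579 + 21618)*(19880 + 25703) = (21618 + I*√13579)*45583 = 985413294 + 45583*I*√13579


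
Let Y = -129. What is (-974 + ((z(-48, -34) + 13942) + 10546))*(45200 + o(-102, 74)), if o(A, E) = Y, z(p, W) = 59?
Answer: 1062458683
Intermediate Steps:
o(A, E) = -129
(-974 + ((z(-48, -34) + 13942) + 10546))*(45200 + o(-102, 74)) = (-974 + ((59 + 13942) + 10546))*(45200 - 129) = (-974 + (14001 + 10546))*45071 = (-974 + 24547)*45071 = 23573*45071 = 1062458683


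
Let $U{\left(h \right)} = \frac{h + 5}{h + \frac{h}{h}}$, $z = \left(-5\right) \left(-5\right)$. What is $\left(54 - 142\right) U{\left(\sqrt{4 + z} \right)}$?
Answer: $- \frac{528}{7} - \frac{88 \sqrt{29}}{7} \approx -143.13$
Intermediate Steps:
$z = 25$
$U{\left(h \right)} = \frac{5 + h}{1 + h}$ ($U{\left(h \right)} = \frac{5 + h}{h + 1} = \frac{5 + h}{1 + h}$)
$\left(54 - 142\right) U{\left(\sqrt{4 + z} \right)} = \left(54 - 142\right) \frac{5 + \sqrt{4 + 25}}{1 + \sqrt{4 + 25}} = - 88 \frac{5 + \sqrt{29}}{1 + \sqrt{29}} = - \frac{88 \left(5 + \sqrt{29}\right)}{1 + \sqrt{29}}$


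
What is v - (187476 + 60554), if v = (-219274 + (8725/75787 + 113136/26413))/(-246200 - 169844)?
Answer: -206564174148400138883/832821082425364 ≈ -2.4803e+5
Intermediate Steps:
v = 438925562894037/832821082425364 (v = (-219274 + (8725*(1/75787) + 113136*(1/26413)))/(-416044) = (-219274 + (8725/75787 + 113136/26413))*(-1/416044) = (-219274 + 8804691457/2001762031)*(-1/416044) = -438925562894037/2001762031*(-1/416044) = 438925562894037/832821082425364 ≈ 0.52703)
v - (187476 + 60554) = 438925562894037/832821082425364 - (187476 + 60554) = 438925562894037/832821082425364 - 1*248030 = 438925562894037/832821082425364 - 248030 = -206564174148400138883/832821082425364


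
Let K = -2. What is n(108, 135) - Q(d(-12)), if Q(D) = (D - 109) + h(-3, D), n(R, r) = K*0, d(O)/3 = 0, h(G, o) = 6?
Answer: 103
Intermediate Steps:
d(O) = 0 (d(O) = 3*0 = 0)
n(R, r) = 0 (n(R, r) = -2*0 = 0)
Q(D) = -103 + D (Q(D) = (D - 109) + 6 = (-109 + D) + 6 = -103 + D)
n(108, 135) - Q(d(-12)) = 0 - (-103 + 0) = 0 - 1*(-103) = 0 + 103 = 103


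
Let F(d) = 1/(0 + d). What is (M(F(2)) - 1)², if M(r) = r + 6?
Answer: 121/4 ≈ 30.250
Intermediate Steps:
F(d) = 1/d
M(r) = 6 + r
(M(F(2)) - 1)² = ((6 + 1/2) - 1)² = ((6 + ½) - 1)² = (13/2 - 1)² = (11/2)² = 121/4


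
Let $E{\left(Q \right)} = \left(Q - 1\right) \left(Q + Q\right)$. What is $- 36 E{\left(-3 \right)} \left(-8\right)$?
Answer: $6912$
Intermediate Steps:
$E{\left(Q \right)} = 2 Q \left(-1 + Q\right)$ ($E{\left(Q \right)} = \left(-1 + Q\right) 2 Q = 2 Q \left(-1 + Q\right)$)
$- 36 E{\left(-3 \right)} \left(-8\right) = - 36 \cdot 2 \left(-3\right) \left(-1 - 3\right) \left(-8\right) = - 36 \cdot 2 \left(-3\right) \left(-4\right) \left(-8\right) = \left(-36\right) 24 \left(-8\right) = \left(-864\right) \left(-8\right) = 6912$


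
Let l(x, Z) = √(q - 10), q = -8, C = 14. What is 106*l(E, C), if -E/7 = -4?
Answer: 318*I*√2 ≈ 449.72*I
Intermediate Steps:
E = 28 (E = -7*(-4) = 28)
l(x, Z) = 3*I*√2 (l(x, Z) = √(-8 - 10) = √(-18) = 3*I*√2)
106*l(E, C) = 106*(3*I*√2) = 318*I*√2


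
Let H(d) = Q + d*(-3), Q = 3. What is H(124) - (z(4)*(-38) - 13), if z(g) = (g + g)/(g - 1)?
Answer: -764/3 ≈ -254.67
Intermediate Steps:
z(g) = 2*g/(-1 + g) (z(g) = (2*g)/(-1 + g) = 2*g/(-1 + g))
H(d) = 3 - 3*d (H(d) = 3 + d*(-3) = 3 - 3*d)
H(124) - (z(4)*(-38) - 13) = (3 - 3*124) - ((2*4/(-1 + 4))*(-38) - 13) = (3 - 372) - ((2*4/3)*(-38) - 13) = -369 - ((2*4*(1/3))*(-38) - 13) = -369 - ((8/3)*(-38) - 13) = -369 - (-304/3 - 13) = -369 - 1*(-343/3) = -369 + 343/3 = -764/3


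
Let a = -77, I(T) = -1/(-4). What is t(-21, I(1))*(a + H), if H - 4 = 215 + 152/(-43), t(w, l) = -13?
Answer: -77402/43 ≈ -1800.0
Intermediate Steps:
I(T) = 1/4 (I(T) = -1*(-1/4) = 1/4)
H = 9265/43 (H = 4 + (215 + 152/(-43)) = 4 + (215 + 152*(-1/43)) = 4 + (215 - 152/43) = 4 + 9093/43 = 9265/43 ≈ 215.47)
t(-21, I(1))*(a + H) = -13*(-77 + 9265/43) = -13*5954/43 = -77402/43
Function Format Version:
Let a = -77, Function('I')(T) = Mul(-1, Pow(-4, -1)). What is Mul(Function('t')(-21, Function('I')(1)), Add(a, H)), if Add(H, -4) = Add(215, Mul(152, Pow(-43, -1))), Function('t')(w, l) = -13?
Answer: Rational(-77402, 43) ≈ -1800.0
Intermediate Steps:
Function('I')(T) = Rational(1, 4) (Function('I')(T) = Mul(-1, Rational(-1, 4)) = Rational(1, 4))
H = Rational(9265, 43) (H = Add(4, Add(215, Mul(152, Pow(-43, -1)))) = Add(4, Add(215, Mul(152, Rational(-1, 43)))) = Add(4, Add(215, Rational(-152, 43))) = Add(4, Rational(9093, 43)) = Rational(9265, 43) ≈ 215.47)
Mul(Function('t')(-21, Function('I')(1)), Add(a, H)) = Mul(-13, Add(-77, Rational(9265, 43))) = Mul(-13, Rational(5954, 43)) = Rational(-77402, 43)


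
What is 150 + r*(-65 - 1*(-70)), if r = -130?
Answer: -500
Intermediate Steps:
150 + r*(-65 - 1*(-70)) = 150 - 130*(-65 - 1*(-70)) = 150 - 130*(-65 + 70) = 150 - 130*5 = 150 - 650 = -500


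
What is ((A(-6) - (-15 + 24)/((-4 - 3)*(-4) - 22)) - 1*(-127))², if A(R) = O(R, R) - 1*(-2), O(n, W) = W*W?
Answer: 106929/4 ≈ 26732.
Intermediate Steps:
O(n, W) = W²
A(R) = 2 + R² (A(R) = R² - 1*(-2) = R² + 2 = 2 + R²)
((A(-6) - (-15 + 24)/((-4 - 3)*(-4) - 22)) - 1*(-127))² = (((2 + (-6)²) - (-15 + 24)/((-4 - 3)*(-4) - 22)) - 1*(-127))² = (((2 + 36) - 9/(-7*(-4) - 22)) + 127)² = ((38 - 9/(28 - 22)) + 127)² = ((38 - 9/6) + 127)² = ((38 - 1*3/2) + 127)² = ((38 - 3/2) + 127)² = (73/2 + 127)² = (327/2)² = 106929/4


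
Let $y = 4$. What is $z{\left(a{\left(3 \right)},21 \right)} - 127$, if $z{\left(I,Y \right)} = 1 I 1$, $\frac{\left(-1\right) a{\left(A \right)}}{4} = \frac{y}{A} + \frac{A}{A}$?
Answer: $- \frac{409}{3} \approx -136.33$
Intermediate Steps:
$a{\left(A \right)} = -4 - \frac{16}{A}$ ($a{\left(A \right)} = - 4 \left(\frac{4}{A} + \frac{A}{A}\right) = - 4 \left(\frac{4}{A} + 1\right) = - 4 \left(1 + \frac{4}{A}\right) = -4 - \frac{16}{A}$)
$z{\left(I,Y \right)} = I$ ($z{\left(I,Y \right)} = I 1 = I$)
$z{\left(a{\left(3 \right)},21 \right)} - 127 = \left(-4 - \frac{16}{3}\right) - 127 = - \frac{28}{3} - 127 = - \frac{409}{3}$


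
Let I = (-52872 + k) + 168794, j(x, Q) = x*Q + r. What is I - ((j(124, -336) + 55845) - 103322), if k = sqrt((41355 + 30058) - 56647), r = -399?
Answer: 205462 + sqrt(14766) ≈ 2.0558e+5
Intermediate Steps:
j(x, Q) = -399 + Q*x (j(x, Q) = x*Q - 399 = Q*x - 399 = -399 + Q*x)
k = sqrt(14766) (k = sqrt(71413 - 56647) = sqrt(14766) ≈ 121.52)
I = 115922 + sqrt(14766) (I = (-52872 + sqrt(14766)) + 168794 = 115922 + sqrt(14766) ≈ 1.1604e+5)
I - ((j(124, -336) + 55845) - 103322) = (115922 + sqrt(14766)) - (((-399 - 336*124) + 55845) - 103322) = (115922 + sqrt(14766)) - (((-399 - 41664) + 55845) - 103322) = (115922 + sqrt(14766)) - ((-42063 + 55845) - 103322) = (115922 + sqrt(14766)) - (13782 - 103322) = (115922 + sqrt(14766)) - 1*(-89540) = (115922 + sqrt(14766)) + 89540 = 205462 + sqrt(14766)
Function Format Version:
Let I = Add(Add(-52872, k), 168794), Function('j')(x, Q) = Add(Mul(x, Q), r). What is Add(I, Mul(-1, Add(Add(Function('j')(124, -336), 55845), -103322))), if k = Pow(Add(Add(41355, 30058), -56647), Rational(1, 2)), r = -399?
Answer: Add(205462, Pow(14766, Rational(1, 2))) ≈ 2.0558e+5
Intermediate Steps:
Function('j')(x, Q) = Add(-399, Mul(Q, x)) (Function('j')(x, Q) = Add(Mul(x, Q), -399) = Add(Mul(Q, x), -399) = Add(-399, Mul(Q, x)))
k = Pow(14766, Rational(1, 2)) (k = Pow(Add(71413, -56647), Rational(1, 2)) = Pow(14766, Rational(1, 2)) ≈ 121.52)
I = Add(115922, Pow(14766, Rational(1, 2))) (I = Add(Add(-52872, Pow(14766, Rational(1, 2))), 168794) = Add(115922, Pow(14766, Rational(1, 2))) ≈ 1.1604e+5)
Add(I, Mul(-1, Add(Add(Function('j')(124, -336), 55845), -103322))) = Add(Add(115922, Pow(14766, Rational(1, 2))), Mul(-1, Add(Add(Add(-399, Mul(-336, 124)), 55845), -103322))) = Add(Add(115922, Pow(14766, Rational(1, 2))), Mul(-1, Add(Add(Add(-399, -41664), 55845), -103322))) = Add(Add(115922, Pow(14766, Rational(1, 2))), Mul(-1, Add(Add(-42063, 55845), -103322))) = Add(Add(115922, Pow(14766, Rational(1, 2))), Mul(-1, Add(13782, -103322))) = Add(Add(115922, Pow(14766, Rational(1, 2))), Mul(-1, -89540)) = Add(Add(115922, Pow(14766, Rational(1, 2))), 89540) = Add(205462, Pow(14766, Rational(1, 2)))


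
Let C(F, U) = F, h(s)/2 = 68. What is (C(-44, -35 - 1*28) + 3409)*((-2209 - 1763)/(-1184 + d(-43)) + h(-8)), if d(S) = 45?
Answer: 534617740/1139 ≈ 4.6937e+5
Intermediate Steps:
h(s) = 136 (h(s) = 2*68 = 136)
(C(-44, -35 - 1*28) + 3409)*((-2209 - 1763)/(-1184 + d(-43)) + h(-8)) = (-44 + 3409)*((-2209 - 1763)/(-1184 + 45) + 136) = 3365*(-3972/(-1139) + 136) = 3365*(-3972*(-1/1139) + 136) = 3365*(3972/1139 + 136) = 3365*(158876/1139) = 534617740/1139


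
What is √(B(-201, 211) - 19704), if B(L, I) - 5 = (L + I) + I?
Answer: I*√19478 ≈ 139.56*I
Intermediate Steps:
B(L, I) = 5 + L + 2*I (B(L, I) = 5 + ((L + I) + I) = 5 + ((I + L) + I) = 5 + (L + 2*I) = 5 + L + 2*I)
√(B(-201, 211) - 19704) = √((5 - 201 + 2*211) - 19704) = √((5 - 201 + 422) - 19704) = √(226 - 19704) = √(-19478) = I*√19478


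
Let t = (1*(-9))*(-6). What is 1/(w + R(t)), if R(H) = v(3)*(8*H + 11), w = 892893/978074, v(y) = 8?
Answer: 978074/3467187149 ≈ 0.00028209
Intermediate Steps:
t = 54 (t = -9*(-6) = 54)
w = 892893/978074 (w = 892893*(1/978074) = 892893/978074 ≈ 0.91291)
R(H) = 88 + 64*H (R(H) = 8*(8*H + 11) = 8*(11 + 8*H) = 88 + 64*H)
1/(w + R(t)) = 1/(892893/978074 + (88 + 64*54)) = 1/(892893/978074 + (88 + 3456)) = 1/(892893/978074 + 3544) = 1/(3467187149/978074) = 978074/3467187149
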